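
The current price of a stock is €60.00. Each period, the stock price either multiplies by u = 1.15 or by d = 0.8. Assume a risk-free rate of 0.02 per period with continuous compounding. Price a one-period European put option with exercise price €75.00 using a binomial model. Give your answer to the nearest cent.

€13.51

Risk-neutral probability p = (e^0.02 − 0.8)/(1.15 − 0.8) = 0.2202/0.3500 = 0.6291
Terminal stock prices: S_u = 69, S_d = 48
Terminal payoffs (K − S): max(6, 0) = 6, max(27, 0) = 27
Node 0 (S = 60): V_0 = e^(−0.02)·[0.6291·6.0000 + 0.3709·27.0000] = 13.5149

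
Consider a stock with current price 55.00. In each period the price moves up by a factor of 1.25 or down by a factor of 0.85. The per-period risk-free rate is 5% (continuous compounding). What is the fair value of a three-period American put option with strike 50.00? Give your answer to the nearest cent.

Risk-neutral probability p = (e^0.05 − 0.85)/(1.25 − 0.85) = 0.2013/0.4000 = 0.5032
Terminal stock prices: S_uuu = 107.4, S_uud = 73.05, S_udd = 49.67, S_ddd = 33.78
Terminal payoffs (K − S): max(-57.42, 0) = 0, max(-23.05, 0) = 0, max(0.3281, 0) = 0.3281, max(16.22, 0) = 16.22
Node uu (S = 85.94): continuation = e^(−0.05)·[0.5032·0.0000 + 0.4968·0.0000] = 0.0000; exercise value = 0.0000 ≤ continuation, so V_uu = 0.0000
Node ud (S = 58.44): continuation = e^(−0.05)·[0.5032·0.0000 + 0.4968·0.3281] = 0.1551; exercise value = 0.0000 ≤ continuation, so V_ud = 0.1551
Node dd (S = 39.74): continuation = e^(−0.05)·[0.5032·0.3281 + 0.4968·16.2231] = 7.8240; exercise value = 10.2625 > continuation, so V_dd = 10.2625 (exercise)
Node u (S = 68.75): continuation = e^(−0.05)·[0.5032·0.0000 + 0.4968·0.1551] = 0.0733; exercise value = 0.0000 ≤ continuation, so V_u = 0.0733
Node d (S = 46.75): continuation = e^(−0.05)·[0.5032·0.1551 + 0.4968·10.2625] = 4.9242; exercise value = 3.2500 ≤ continuation, so V_d = 4.9242
Node 0 (S = 55): continuation = e^(−0.05)·[0.5032·0.0733 + 0.4968·4.9242] = 2.3622; exercise value = 0.0000 ≤ continuation, so V_0 = 2.3622

2.36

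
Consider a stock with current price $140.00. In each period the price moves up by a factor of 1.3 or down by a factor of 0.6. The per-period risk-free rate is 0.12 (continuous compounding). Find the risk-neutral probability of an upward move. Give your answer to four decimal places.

Risk-neutral probability p = (e^0.12 − 0.6)/(1.3 − 0.6) = 0.5275/0.7000 = 0.7536

p = 0.7536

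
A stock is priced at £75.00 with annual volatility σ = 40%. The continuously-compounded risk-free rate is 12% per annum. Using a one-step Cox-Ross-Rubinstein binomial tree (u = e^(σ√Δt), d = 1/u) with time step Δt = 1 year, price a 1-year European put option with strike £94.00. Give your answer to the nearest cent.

£17.20

CRR parameters: u = e^(σ√Δt) = e^(0.4·√1) = 1.4918, d = 1/u = 0.6703
Per-period rate: rΔt = 0.12·1 = 0.12, so R = e^0.12 = 1.1275
Risk-neutral probability p = (e^0.12 − 0.6703)/(1.4918 − 0.6703) = 0.4572/0.8215 = 0.5565
Terminal stock prices: S_u = 111.9, S_d = 50.27
Terminal payoffs (K − S): max(-17.89, 0) = 0, max(43.73, 0) = 43.73
Node 0 (S = 75): V_0 = e^(−0.12)·[0.5565·0.0000 + 0.4435·43.7260] = 17.1991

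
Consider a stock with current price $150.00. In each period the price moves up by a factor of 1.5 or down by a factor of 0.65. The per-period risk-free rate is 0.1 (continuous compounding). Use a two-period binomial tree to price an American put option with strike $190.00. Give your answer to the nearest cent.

$47.79

Risk-neutral probability p = (e^0.1 − 0.65)/(1.5 − 0.65) = 0.4552/0.8500 = 0.5355
Terminal stock prices: S_uu = 337.5, S_ud = 146.2, S_dd = 63.38
Terminal payoffs (K − S): max(-147.5, 0) = 0, max(43.75, 0) = 43.75, max(126.6, 0) = 126.6
Node u (S = 225): continuation = e^(−0.1)·[0.5355·0.0000 + 0.4645·43.7500] = 18.3882; exercise value = 0.0000 ≤ continuation, so V_u = 18.3882
Node d (S = 97.5): continuation = e^(−0.1)·[0.5355·43.7500 + 0.4645·126.6250] = 74.4191; exercise value = 92.5000 > continuation, so V_d = 92.5000 (exercise)
Node 0 (S = 150): continuation = e^(−0.1)·[0.5355·18.3882 + 0.4645·92.5000] = 47.7876; exercise value = 40.0000 ≤ continuation, so V_0 = 47.7876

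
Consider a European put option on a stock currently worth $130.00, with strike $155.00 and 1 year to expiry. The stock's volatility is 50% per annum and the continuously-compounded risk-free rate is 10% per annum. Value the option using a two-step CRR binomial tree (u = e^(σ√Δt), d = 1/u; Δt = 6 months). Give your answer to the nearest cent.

CRR parameters: u = e^(σ√Δt) = e^(0.5·√0.5) = 1.4241, d = 1/u = 0.7022
Per-period rate: rΔt = 0.1·0.5 = 0.05, so R = e^0.05 = 1.0513
Risk-neutral probability p = (e^0.05 − 0.7022)/(1.4241 − 0.7022) = 0.3491/0.7219 = 0.4835
Terminal stock prices: S_uu = 263.7, S_ud = 130, S_dd = 64.1
Terminal payoffs (K − S): max(-108.7, 0) = 0, max(25, 0) = 25, max(90.9, 0) = 90.9
Node u (S = 185.1): V_u = e^(−0.05)·[0.4835·0.0000 + 0.5165·25.0000] = 12.2818
Node d (S = 91.28): V_d = e^(−0.05)·[0.4835·25.0000 + 0.5165·90.9011] = 56.1561
Node 0 (S = 130): V_0 = e^(−0.05)·[0.4835·12.2818 + 0.5165·56.1561] = 33.2370

$33.24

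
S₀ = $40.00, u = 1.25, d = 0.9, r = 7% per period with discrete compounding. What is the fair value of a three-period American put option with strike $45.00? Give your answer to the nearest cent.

$5.00

Risk-neutral probability p = (1 + 0.07 − 0.9)/(1.25 − 0.9) = 0.1700/0.3500 = 0.4857
Terminal stock prices: S_uuu = 78.12, S_uud = 56.25, S_udd = 40.5, S_ddd = 29.16
Terminal payoffs (K − S): max(-33.12, 0) = 0, max(-11.25, 0) = 0, max(4.5, 0) = 4.5, max(15.84, 0) = 15.84
Node uu (S = 62.5): continuation = 1/1.07·[0.4857·0.0000 + 0.5143·0.0000] = 0.0000; exercise value = 0.0000 ≤ continuation, so V_uu = 0.0000
Node ud (S = 45): continuation = 1/1.07·[0.4857·0.0000 + 0.5143·4.5000] = 2.1629; exercise value = 0.0000 ≤ continuation, so V_ud = 2.1629
Node dd (S = 32.4): continuation = 1/1.07·[0.4857·4.5000 + 0.5143·15.8400] = 9.6561; exercise value = 12.6000 > continuation, so V_dd = 12.6000 (exercise)
Node u (S = 50): continuation = 1/1.07·[0.4857·0.0000 + 0.5143·2.1629] = 1.0396; exercise value = 0.0000 ≤ continuation, so V_u = 1.0396
Node d (S = 36): continuation = 1/1.07·[0.4857·2.1629 + 0.5143·12.6000] = 7.0379; exercise value = 9.0000 > continuation, so V_d = 9.0000 (exercise)
Node 0 (S = 40): continuation = 1/1.07·[0.4857·1.0396 + 0.5143·9.0000] = 4.7977; exercise value = 5.0000 > continuation, so V_0 = 5.0000 (exercise)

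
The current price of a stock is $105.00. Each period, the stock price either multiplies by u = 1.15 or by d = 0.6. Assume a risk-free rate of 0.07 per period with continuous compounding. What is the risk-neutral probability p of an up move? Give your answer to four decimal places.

Risk-neutral probability p = (e^0.07 − 0.6)/(1.15 − 0.6) = 0.4725/0.5500 = 0.8591

p = 0.8591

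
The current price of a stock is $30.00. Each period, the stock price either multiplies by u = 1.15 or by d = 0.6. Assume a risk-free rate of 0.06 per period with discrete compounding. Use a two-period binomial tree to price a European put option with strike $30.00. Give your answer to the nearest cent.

Risk-neutral probability p = (1 + 0.06 − 0.6)/(1.15 − 0.6) = 0.4600/0.5500 = 0.8364
Terminal stock prices: S_uu = 39.67, S_ud = 20.7, S_dd = 10.8
Terminal payoffs (K − S): max(-9.675, 0) = 0, max(9.3, 0) = 9.3, max(19.2, 0) = 19.2
Node u (S = 34.5): V_u = 1/1.06·[0.8364·0.0000 + 0.1636·9.3000] = 1.4357
Node d (S = 18): V_d = 1/1.06·[0.8364·9.3000 + 0.1636·19.2000] = 10.3019
Node 0 (S = 30): V_0 = 1/1.06·[0.8364·1.4357 + 0.1636·10.3019] = 2.7231

$2.72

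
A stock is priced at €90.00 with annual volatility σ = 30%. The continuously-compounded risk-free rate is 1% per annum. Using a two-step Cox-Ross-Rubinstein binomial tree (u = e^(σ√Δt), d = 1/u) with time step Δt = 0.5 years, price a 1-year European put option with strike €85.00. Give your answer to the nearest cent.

CRR parameters: u = e^(σ√Δt) = e^(0.3·√0.5) = 1.2363, d = 1/u = 0.8089
Per-period rate: rΔt = 0.01·0.5 = 0.005, so R = e^0.005 = 1.0050
Risk-neutral probability p = (e^0.005 − 0.8089)/(1.2363 − 0.8089) = 0.1962/0.4275 = 0.4589
Terminal stock prices: S_uu = 137.6, S_ud = 90, S_dd = 58.88
Terminal payoffs (K − S): max(-52.56, 0) = 0, max(-5, 0) = 0, max(26.12, 0) = 26.12
Node u (S = 111.3): V_u = e^(−0.005)·[0.4589·0.0000 + 0.5411·0.0000] = 0.0000
Node d (S = 72.8): V_d = e^(−0.005)·[0.4589·0.0000 + 0.5411·26.1174] = 14.0619
Node 0 (S = 90): V_0 = e^(−0.005)·[0.4589·0.0000 + 0.5411·14.0619] = 7.5710

€7.57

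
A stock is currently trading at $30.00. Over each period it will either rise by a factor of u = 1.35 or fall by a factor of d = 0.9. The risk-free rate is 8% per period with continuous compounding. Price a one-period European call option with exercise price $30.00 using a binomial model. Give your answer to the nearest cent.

$3.95

Risk-neutral probability p = (e^0.08 − 0.9)/(1.35 − 0.9) = 0.1833/0.4500 = 0.4073
Terminal stock prices: S_u = 40.5, S_d = 27
Terminal payoffs (S − K): max(10.5, 0) = 10.5, max(-3, 0) = 0
Node 0 (S = 30): V_0 = e^(−0.08)·[0.4073·10.5000 + 0.5927·0.0000] = 3.9479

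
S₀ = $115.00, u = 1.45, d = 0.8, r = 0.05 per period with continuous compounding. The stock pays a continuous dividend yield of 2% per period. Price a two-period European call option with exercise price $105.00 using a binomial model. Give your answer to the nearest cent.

$27.32

Per-period risk-free factor R = e^0.05 = 1.0513; dividend-adjusted growth = e^(0.05−0.02) = 1.0305.
Risk-neutral probability p = (1.0305 − 0.8)/(1.45 − 0.8) = 0.2305/0.6500 = 0.3545
Terminal stock prices: S_uu = 241.8, S_ud = 133.4, S_dd = 73.6
Terminal payoffs (S − K): max(136.8, 0) = 136.8, max(28.4, 0) = 28.4, max(-31.4, 0) = 0
Node u (S = 166.8): V_u = e^(−0.05)·[0.3545·136.7875 + 0.6455·28.4000] = 63.5690
Node d (S = 92): V_d = e^(−0.05)·[0.3545·28.4000 + 0.6455·0.0000] = 9.5780
Node 0 (S = 115): V_0 = e^(−0.05)·[0.3545·63.5690 + 0.6455·9.5780] = 27.3196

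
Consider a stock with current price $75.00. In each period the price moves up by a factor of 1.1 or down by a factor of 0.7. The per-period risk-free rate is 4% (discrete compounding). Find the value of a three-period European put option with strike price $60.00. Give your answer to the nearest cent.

$1.10

Risk-neutral probability p = (1 + 0.04 − 0.7)/(1.1 − 0.7) = 0.3400/0.4000 = 0.8500
Terminal stock prices: S_uuu = 99.83, S_uud = 63.53, S_udd = 40.42, S_ddd = 25.72
Terminal payoffs (K − S): max(-39.83, 0) = 0, max(-3.525, 0) = 0, max(19.58, 0) = 19.58, max(34.28, 0) = 34.28
Node uu (S = 90.75): V_uu = 1/1.04·[0.8500·0.0000 + 0.1500·0.0000] = 0.0000
Node ud (S = 57.75): V_ud = 1/1.04·[0.8500·0.0000 + 0.1500·19.5750] = 2.8233
Node dd (S = 36.75): V_dd = 1/1.04·[0.8500·19.5750 + 0.1500·34.2750] = 20.9423
Node u (S = 82.5): V_u = 1/1.04·[0.8500·0.0000 + 0.1500·2.8233] = 0.4072
Node d (S = 52.5): V_d = 1/1.04·[0.8500·2.8233 + 0.1500·20.9423] = 5.3280
Node 0 (S = 75): V_0 = 1/1.04·[0.8500·0.4072 + 0.1500·5.3280] = 1.1013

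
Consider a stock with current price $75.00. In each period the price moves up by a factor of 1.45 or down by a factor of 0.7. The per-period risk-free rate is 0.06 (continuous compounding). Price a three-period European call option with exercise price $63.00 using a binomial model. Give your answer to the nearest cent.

$29.84

Risk-neutral probability p = (e^0.06 − 0.7)/(1.45 − 0.7) = 0.3618/0.7500 = 0.4824
Terminal stock prices: S_uuu = 228.6, S_uud = 110.4, S_udd = 53.29, S_ddd = 25.72
Terminal payoffs (S − K): max(165.6, 0) = 165.6, max(47.38, 0) = 47.38, max(-9.713, 0) = 0, max(-37.28, 0) = 0
Node uu (S = 157.7): V_uu = e^(−0.06)·[0.4824·165.6469 + 0.5176·47.3812] = 98.3563
Node ud (S = 76.12): V_ud = e^(−0.06)·[0.4824·47.3812 + 0.5176·0.0000] = 21.5278
Node dd (S = 36.75): V_dd = e^(−0.06)·[0.4824·0.0000 + 0.5176·0.0000] = 0.0000
Node u (S = 108.8): V_u = e^(−0.06)·[0.4824·98.3563 + 0.5176·21.5278] = 55.1814
Node d (S = 52.5): V_d = e^(−0.06)·[0.4824·21.5278 + 0.5176·0.0000] = 9.7812
Node 0 (S = 75): V_0 = e^(−0.06)·[0.4824·55.1814 + 0.5176·9.7812] = 29.8393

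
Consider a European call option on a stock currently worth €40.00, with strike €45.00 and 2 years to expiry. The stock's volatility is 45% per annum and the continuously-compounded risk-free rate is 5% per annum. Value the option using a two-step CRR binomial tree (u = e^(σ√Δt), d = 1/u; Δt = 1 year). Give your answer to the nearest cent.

CRR parameters: u = e^(σ√Δt) = e^(0.45·√1) = 1.5683, d = 1/u = 0.6376
Per-period rate: rΔt = 0.05·1 = 0.05, so R = e^0.05 = 1.0513
Risk-neutral probability p = (e^0.05 − 0.6376)/(1.5683 − 0.6376) = 0.4136/0.9307 = 0.4445
Terminal stock prices: S_uu = 98.38, S_ud = 40, S_dd = 16.26
Terminal payoffs (S − K): max(53.38, 0) = 53.38, max(-5, 0) = 0, max(-28.74, 0) = 0
Node u (S = 62.73): V_u = e^(−0.05)·[0.4445·53.3841 + 0.5555·0.0000] = 22.5694
Node d (S = 25.51): V_d = e^(−0.05)·[0.4445·0.0000 + 0.5555·0.0000] = 0.0000
Node 0 (S = 40): V_0 = e^(−0.05)·[0.4445·22.5694 + 0.5555·0.0000] = 9.5418

€9.54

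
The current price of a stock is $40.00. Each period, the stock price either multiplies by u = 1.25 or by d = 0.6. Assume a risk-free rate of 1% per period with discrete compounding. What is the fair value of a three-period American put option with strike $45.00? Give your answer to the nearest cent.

$12.17

Risk-neutral probability p = (1 + 0.01 − 0.6)/(1.25 − 0.6) = 0.4100/0.6500 = 0.6308
Terminal stock prices: S_uuu = 78.12, S_uud = 37.5, S_udd = 18, S_ddd = 8.64
Terminal payoffs (K − S): max(-33.12, 0) = 0, max(7.5, 0) = 7.5, max(27, 0) = 27, max(36.36, 0) = 36.36
Node uu (S = 62.5): continuation = 1/1.01·[0.6308·0.0000 + 0.3692·7.5000] = 2.7418; exercise value = 0.0000 ≤ continuation, so V_uu = 2.7418
Node ud (S = 30): continuation = 1/1.01·[0.6308·7.5000 + 0.3692·27.0000] = 14.5545; exercise value = 15.0000 > continuation, so V_ud = 15.0000 (exercise)
Node dd (S = 14.4): continuation = 1/1.01·[0.6308·27.0000 + 0.3692·36.3600] = 30.1545; exercise value = 30.6000 > continuation, so V_dd = 30.6000 (exercise)
Node u (S = 50): continuation = 1/1.01·[0.6308·2.7418 + 0.3692·15.0000] = 7.1960; exercise value = 0.0000 ≤ continuation, so V_u = 7.1960
Node d (S = 24): continuation = 1/1.01·[0.6308·15.0000 + 0.3692·30.6000] = 20.5545; exercise value = 21.0000 > continuation, so V_d = 21.0000 (exercise)
Node 0 (S = 40): continuation = 1/1.01·[0.6308·7.1960 + 0.3692·21.0000] = 12.1711; exercise value = 5.0000 ≤ continuation, so V_0 = 12.1711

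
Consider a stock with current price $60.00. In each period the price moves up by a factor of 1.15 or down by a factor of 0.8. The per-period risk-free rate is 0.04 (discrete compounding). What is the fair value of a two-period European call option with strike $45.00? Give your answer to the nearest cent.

Risk-neutral probability p = (1 + 0.04 − 0.8)/(1.15 − 0.8) = 0.2400/0.3500 = 0.6857
Terminal stock prices: S_uu = 79.35, S_ud = 55.2, S_dd = 38.4
Terminal payoffs (S − K): max(34.35, 0) = 34.35, max(10.2, 0) = 10.2, max(-6.6, 0) = 0
Node u (S = 69): V_u = 1/1.04·[0.6857·34.3500 + 0.3143·10.2000] = 25.7308
Node d (S = 48): V_d = 1/1.04·[0.6857·10.2000 + 0.3143·0.0000] = 6.7253
Node 0 (S = 60): V_0 = 1/1.04·[0.6857·25.7308 + 0.3143·6.7253] = 18.9977

$19.00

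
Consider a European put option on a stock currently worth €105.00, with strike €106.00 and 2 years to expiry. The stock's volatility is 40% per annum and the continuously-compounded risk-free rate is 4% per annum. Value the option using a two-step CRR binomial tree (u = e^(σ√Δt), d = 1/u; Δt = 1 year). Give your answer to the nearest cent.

€16.82

CRR parameters: u = e^(σ√Δt) = e^(0.4·√1) = 1.4918, d = 1/u = 0.6703
Per-period rate: rΔt = 0.04·1 = 0.04, so R = e^0.04 = 1.0408
Risk-neutral probability p = (e^0.04 − 0.6703)/(1.4918 − 0.6703) = 0.3705/0.8215 = 0.4510
Terminal stock prices: S_uu = 233.7, S_ud = 105, S_dd = 47.18
Terminal payoffs (K − S): max(-127.7, 0) = 0, max(1, 0) = 1, max(58.82, 0) = 58.82
Node u (S = 156.6): V_u = e^(−0.04)·[0.4510·0.0000 + 0.5490·1.0000] = 0.5275
Node d (S = 70.38): V_d = e^(−0.04)·[0.4510·1.0000 + 0.5490·58.8205] = 31.4601
Node 0 (S = 105): V_0 = e^(−0.04)·[0.4510·0.5275 + 0.5490·31.4601] = 16.8232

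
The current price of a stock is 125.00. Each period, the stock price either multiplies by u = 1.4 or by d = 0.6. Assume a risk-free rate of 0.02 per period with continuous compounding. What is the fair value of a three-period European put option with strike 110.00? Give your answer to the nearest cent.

24.08

Risk-neutral probability p = (e^0.02 − 0.6)/(1.4 − 0.6) = 0.4202/0.8000 = 0.5253
Terminal stock prices: S_uuu = 343, S_uud = 147, S_udd = 63, S_ddd = 27
Terminal payoffs (K − S): max(-233, 0) = 0, max(-37, 0) = 0, max(47, 0) = 47, max(83, 0) = 83
Node uu (S = 245): V_uu = e^(−0.02)·[0.5253·0.0000 + 0.4747·0.0000] = 0.0000
Node ud (S = 105): V_ud = e^(−0.02)·[0.5253·0.0000 + 0.4747·47.0000] = 21.8713
Node dd (S = 45): V_dd = e^(−0.02)·[0.5253·47.0000 + 0.4747·83.0000] = 62.8219
Node u (S = 175): V_u = e^(−0.02)·[0.5253·0.0000 + 0.4747·21.8713] = 10.1778
Node d (S = 75): V_d = e^(−0.02)·[0.5253·21.8713 + 0.4747·62.8219] = 40.4945
Node 0 (S = 125): V_0 = e^(−0.02)·[0.5253·10.1778 + 0.4747·40.4945] = 24.0841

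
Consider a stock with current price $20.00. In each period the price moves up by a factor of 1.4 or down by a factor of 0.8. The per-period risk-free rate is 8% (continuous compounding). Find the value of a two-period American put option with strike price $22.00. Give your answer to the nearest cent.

$2.92

Risk-neutral probability p = (e^0.08 − 0.8)/(1.4 − 0.8) = 0.2833/0.6000 = 0.4721
Terminal stock prices: S_uu = 39.2, S_ud = 22.4, S_dd = 12.8
Terminal payoffs (K − S): max(-17.2, 0) = 0, max(-0.4, 0) = 0, max(9.2, 0) = 9.2
Node u (S = 28): continuation = e^(−0.08)·[0.4721·0.0000 + 0.5279·0.0000] = 0.0000; exercise value = 0.0000 ≤ continuation, so V_u = 0.0000
Node d (S = 16): continuation = e^(−0.08)·[0.4721·0.0000 + 0.5279·9.2000] = 4.4829; exercise value = 6.0000 > continuation, so V_d = 6.0000 (exercise)
Node 0 (S = 20): continuation = e^(−0.08)·[0.4721·0.0000 + 0.5279·6.0000] = 2.9236; exercise value = 2.0000 ≤ continuation, so V_0 = 2.9236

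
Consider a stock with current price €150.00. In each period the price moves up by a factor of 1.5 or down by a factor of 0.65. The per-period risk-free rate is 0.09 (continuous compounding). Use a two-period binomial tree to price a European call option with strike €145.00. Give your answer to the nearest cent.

Risk-neutral probability p = (e^0.09 − 0.65)/(1.5 − 0.65) = 0.4442/0.8500 = 0.5226
Terminal stock prices: S_uu = 337.5, S_ud = 146.2, S_dd = 63.38
Terminal payoffs (S − K): max(192.5, 0) = 192.5, max(1.25, 0) = 1.25, max(-81.62, 0) = 0
Node u (S = 225): V_u = e^(−0.09)·[0.5226·192.5000 + 0.4774·1.2500] = 92.4800
Node d (S = 97.5): V_d = e^(−0.09)·[0.5226·1.2500 + 0.4774·0.0000] = 0.5970
Node 0 (S = 150): V_0 = e^(−0.09)·[0.5226·92.4800 + 0.4774·0.5970] = 44.4273

€44.43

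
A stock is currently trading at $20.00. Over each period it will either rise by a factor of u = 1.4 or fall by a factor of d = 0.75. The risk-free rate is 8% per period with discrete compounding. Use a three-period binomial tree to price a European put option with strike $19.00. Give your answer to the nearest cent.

Risk-neutral probability p = (1 + 0.08 − 0.75)/(1.4 − 0.75) = 0.3300/0.6500 = 0.5077
Terminal stock prices: S_uuu = 54.88, S_uud = 29.4, S_udd = 15.75, S_ddd = 8.438
Terminal payoffs (K − S): max(-35.88, 0) = 0, max(-10.4, 0) = 0, max(3.25, 0) = 3.25, max(10.56, 0) = 10.56
Node uu (S = 39.2): V_uu = 1/1.08·[0.5077·0.0000 + 0.4923·0.0000] = 0.0000
Node ud (S = 21): V_ud = 1/1.08·[0.5077·0.0000 + 0.4923·3.2500] = 1.4815
Node dd (S = 11.25): V_dd = 1/1.08·[0.5077·3.2500 + 0.4923·10.5625] = 6.3426
Node u (S = 28): V_u = 1/1.08·[0.5077·0.0000 + 0.4923·1.4815] = 0.6753
Node d (S = 15): V_d = 1/1.08·[0.5077·1.4815 + 0.4923·6.3426] = 3.5876
Node 0 (S = 20): V_0 = 1/1.08·[0.5077·0.6753 + 0.4923·3.5876] = 1.9528

$1.95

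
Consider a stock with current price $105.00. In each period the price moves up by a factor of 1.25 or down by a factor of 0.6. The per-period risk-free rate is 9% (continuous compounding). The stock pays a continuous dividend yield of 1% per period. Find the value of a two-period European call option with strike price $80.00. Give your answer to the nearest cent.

Per-period risk-free factor R = e^0.09 = 1.0942; dividend-adjusted growth = e^(0.09−0.01) = 1.0833.
Risk-neutral probability p = (1.0833 − 0.6)/(1.25 − 0.6) = 0.4833/0.6500 = 0.7435
Terminal stock prices: S_uu = 164.1, S_ud = 78.75, S_dd = 37.8
Terminal payoffs (S − K): max(84.06, 0) = 84.06, max(-1.25, 0) = 0, max(-42.2, 0) = 0
Node u (S = 131.2): V_u = e^(−0.09)·[0.7435·84.0625 + 0.2565·0.0000] = 57.1226
Node d (S = 63): V_d = e^(−0.09)·[0.7435·0.0000 + 0.2565·0.0000] = 0.0000
Node 0 (S = 105): V_0 = e^(−0.09)·[0.7435·57.1226 + 0.2565·0.0000] = 38.8162

$38.82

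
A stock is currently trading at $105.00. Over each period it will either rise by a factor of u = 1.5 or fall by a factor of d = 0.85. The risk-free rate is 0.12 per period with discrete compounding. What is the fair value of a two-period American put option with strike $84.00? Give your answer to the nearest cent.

$2.22

Risk-neutral probability p = (1 + 0.12 − 0.85)/(1.5 − 0.85) = 0.2700/0.6500 = 0.4154
Terminal stock prices: S_uu = 236.2, S_ud = 133.9, S_dd = 75.86
Terminal payoffs (K − S): max(-152.2, 0) = 0, max(-49.88, 0) = 0, max(8.138, 0) = 8.138
Node u (S = 157.5): continuation = 1/1.12·[0.4154·0.0000 + 0.5846·0.0000] = 0.0000; exercise value = 0.0000 ≤ continuation, so V_u = 0.0000
Node d (S = 89.25): continuation = 1/1.12·[0.4154·0.0000 + 0.5846·8.1375] = 4.2476; exercise value = 0.0000 ≤ continuation, so V_d = 4.2476
Node 0 (S = 105): continuation = 1/1.12·[0.4154·0.0000 + 0.5846·4.2476] = 2.2172; exercise value = 0.0000 ≤ continuation, so V_0 = 2.2172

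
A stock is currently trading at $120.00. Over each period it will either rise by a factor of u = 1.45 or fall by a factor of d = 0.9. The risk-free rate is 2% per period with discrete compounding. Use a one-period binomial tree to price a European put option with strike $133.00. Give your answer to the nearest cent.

Risk-neutral probability p = (1 + 0.02 − 0.9)/(1.45 − 0.9) = 0.1200/0.5500 = 0.2182
Terminal stock prices: S_u = 174, S_d = 108
Terminal payoffs (K − S): max(-41, 0) = 0, max(25, 0) = 25
Node 0 (S = 120): V_0 = 1/1.02·[0.2182·0.0000 + 0.7818·25.0000] = 19.1622

$19.16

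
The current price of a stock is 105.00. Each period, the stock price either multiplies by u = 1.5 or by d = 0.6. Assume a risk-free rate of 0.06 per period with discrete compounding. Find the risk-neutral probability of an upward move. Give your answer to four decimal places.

Risk-neutral probability p = (1 + 0.06 − 0.6)/(1.5 − 0.6) = 0.4600/0.9000 = 0.5111

p = 0.5111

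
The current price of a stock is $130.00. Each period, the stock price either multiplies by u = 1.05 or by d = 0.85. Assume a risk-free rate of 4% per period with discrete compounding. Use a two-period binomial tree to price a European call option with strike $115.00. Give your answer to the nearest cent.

$23.72

Risk-neutral probability p = (1 + 0.04 − 0.85)/(1.05 − 0.85) = 0.1900/0.2000 = 0.9500
Terminal stock prices: S_uu = 143.3, S_ud = 116, S_dd = 93.92
Terminal payoffs (S − K): max(28.33, 0) = 28.33, max(1.025, 0) = 1.025, max(-21.08, 0) = 0
Node u (S = 136.5): V_u = 1/1.04·[0.9500·28.3250 + 0.0500·1.0250] = 25.9231
Node d (S = 110.5): V_d = 1/1.04·[0.9500·1.0250 + 0.0500·0.0000] = 0.9363
Node 0 (S = 130): V_0 = 1/1.04·[0.9500·25.9231 + 0.0500·0.9363] = 23.7247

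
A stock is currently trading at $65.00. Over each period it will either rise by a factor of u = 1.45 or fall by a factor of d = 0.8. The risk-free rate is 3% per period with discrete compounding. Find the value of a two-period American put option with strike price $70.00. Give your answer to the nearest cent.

Risk-neutral probability p = (1 + 0.03 − 0.8)/(1.45 − 0.8) = 0.2300/0.6500 = 0.3538
Terminal stock prices: S_uu = 136.7, S_ud = 75.4, S_dd = 41.6
Terminal payoffs (K − S): max(-66.66, 0) = 0, max(-5.4, 0) = 0, max(28.4, 0) = 28.4
Node u (S = 94.25): continuation = 1/1.03·[0.3538·0.0000 + 0.6462·0.0000] = 0.0000; exercise value = 0.0000 ≤ continuation, so V_u = 0.0000
Node d (S = 52): continuation = 1/1.03·[0.3538·0.0000 + 0.6462·28.4000] = 17.8163; exercise value = 18.0000 > continuation, so V_d = 18.0000 (exercise)
Node 0 (S = 65): continuation = 1/1.03·[0.3538·0.0000 + 0.6462·18.0000] = 11.2920; exercise value = 5.0000 ≤ continuation, so V_0 = 11.2920

$11.29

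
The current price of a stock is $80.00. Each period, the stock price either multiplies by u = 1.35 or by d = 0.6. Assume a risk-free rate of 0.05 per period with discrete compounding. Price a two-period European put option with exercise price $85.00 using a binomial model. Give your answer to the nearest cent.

Risk-neutral probability p = (1 + 0.05 − 0.6)/(1.35 − 0.6) = 0.4500/0.7500 = 0.6000
Terminal stock prices: S_uu = 145.8, S_ud = 64.8, S_dd = 28.8
Terminal payoffs (K − S): max(-60.8, 0) = 0, max(20.2, 0) = 20.2, max(56.2, 0) = 56.2
Node u (S = 108): V_u = 1/1.05·[0.6000·0.0000 + 0.4000·20.2000] = 7.6952
Node d (S = 48): V_d = 1/1.05·[0.6000·20.2000 + 0.4000·56.2000] = 32.9524
Node 0 (S = 80): V_0 = 1/1.05·[0.6000·7.6952 + 0.4000·32.9524] = 16.9506

$16.95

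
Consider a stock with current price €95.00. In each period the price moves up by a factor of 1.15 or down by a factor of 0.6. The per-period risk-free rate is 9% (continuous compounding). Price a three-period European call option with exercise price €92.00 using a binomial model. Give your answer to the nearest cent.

Risk-neutral probability p = (e^0.09 − 0.6)/(1.15 − 0.6) = 0.4942/0.5500 = 0.8985
Terminal stock prices: S_uuu = 144.5, S_uud = 75.38, S_udd = 39.33, S_ddd = 20.52
Terminal payoffs (S − K): max(52.48, 0) = 52.48, max(-16.62, 0) = 0, max(-52.67, 0) = 0, max(-71.48, 0) = 0
Node uu (S = 125.6): V_uu = e^(−0.09)·[0.8985·52.4831 + 0.1015·0.0000] = 43.0974
Node ud (S = 65.55): V_ud = e^(−0.09)·[0.8985·0.0000 + 0.1015·0.0000] = 0.0000
Node dd (S = 34.2): V_dd = e^(−0.09)·[0.8985·0.0000 + 0.1015·0.0000] = 0.0000
Node u (S = 109.2): V_u = e^(−0.09)·[0.8985·43.0974 + 0.1015·0.0000] = 35.3901
Node d (S = 57): V_d = e^(−0.09)·[0.8985·0.0000 + 0.1015·0.0000] = 0.0000
Node 0 (S = 95): V_0 = e^(−0.09)·[0.8985·35.3901 + 0.1015·0.0000] = 29.0611

€29.06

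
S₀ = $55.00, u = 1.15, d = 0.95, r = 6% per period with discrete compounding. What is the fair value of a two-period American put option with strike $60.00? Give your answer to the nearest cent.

$5.00

Risk-neutral probability p = (1 + 0.06 − 0.95)/(1.15 − 0.95) = 0.1100/0.2000 = 0.5500
Terminal stock prices: S_uu = 72.74, S_ud = 60.09, S_dd = 49.64
Terminal payoffs (K − S): max(-12.74, 0) = 0, max(-0.0875, 0) = 0, max(10.36, 0) = 10.36
Node u (S = 63.25): continuation = 1/1.06·[0.5500·0.0000 + 0.4500·0.0000] = 0.0000; exercise value = 0.0000 ≤ continuation, so V_u = 0.0000
Node d (S = 52.25): continuation = 1/1.06·[0.5500·0.0000 + 0.4500·10.3625] = 4.3992; exercise value = 7.7500 > continuation, so V_d = 7.7500 (exercise)
Node 0 (S = 55): continuation = 1/1.06·[0.5500·0.0000 + 0.4500·7.7500] = 3.2901; exercise value = 5.0000 > continuation, so V_0 = 5.0000 (exercise)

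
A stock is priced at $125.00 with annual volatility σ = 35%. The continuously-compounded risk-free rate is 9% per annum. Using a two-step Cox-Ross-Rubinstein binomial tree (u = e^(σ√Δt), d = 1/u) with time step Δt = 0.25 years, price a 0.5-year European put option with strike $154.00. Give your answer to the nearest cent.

$28.29

CRR parameters: u = e^(σ√Δt) = e^(0.35·√0.25) = 1.1912, d = 1/u = 0.8395
Per-period rate: rΔt = 0.09·0.25 = 0.0225, so R = e^0.0225 = 1.0228
Risk-neutral probability p = (e^0.0225 − 0.8395)/(1.1912 − 0.8395) = 0.1833/0.3518 = 0.5210
Terminal stock prices: S_uu = 177.4, S_ud = 125, S_dd = 88.09
Terminal payoffs (K − S): max(-23.38, 0) = 0, max(29, 0) = 29, max(65.91, 0) = 65.91
Node u (S = 148.9): V_u = e^(−0.0225)·[0.5210·0.0000 + 0.4790·29.0000] = 13.5807
Node d (S = 104.9): V_d = e^(−0.0225)·[0.5210·29.0000 + 0.4790·65.9140] = 45.6416
Node 0 (S = 125): V_0 = e^(−0.0225)·[0.5210·13.5807 + 0.4790·45.6416] = 28.2926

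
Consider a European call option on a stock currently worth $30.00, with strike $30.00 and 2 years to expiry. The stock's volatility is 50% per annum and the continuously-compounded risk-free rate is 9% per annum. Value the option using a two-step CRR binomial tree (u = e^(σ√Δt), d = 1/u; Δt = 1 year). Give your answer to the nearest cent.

$9.43

CRR parameters: u = e^(σ√Δt) = e^(0.5·√1) = 1.6487, d = 1/u = 0.6065
Per-period rate: rΔt = 0.09·1 = 0.09, so R = e^0.09 = 1.0942
Risk-neutral probability p = (e^0.09 − 0.6065)/(1.6487 − 0.6065) = 0.4876/1.0422 = 0.4679
Terminal stock prices: S_uu = 81.55, S_ud = 30, S_dd = 11.04
Terminal payoffs (S − K): max(51.55, 0) = 51.55, max(0, 0) = 0, max(-18.96, 0) = 0
Node u (S = 49.46): V_u = e^(−0.09)·[0.4679·51.5485 + 0.5321·0.0000] = 22.0437
Node d (S = 18.2): V_d = e^(−0.09)·[0.4679·0.0000 + 0.5321·0.0000] = 0.0000
Node 0 (S = 30): V_0 = e^(−0.09)·[0.4679·22.0437 + 0.5321·0.0000] = 9.4266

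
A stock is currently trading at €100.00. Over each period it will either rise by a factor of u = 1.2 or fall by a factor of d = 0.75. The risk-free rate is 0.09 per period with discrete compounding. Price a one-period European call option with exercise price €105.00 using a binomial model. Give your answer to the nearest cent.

Risk-neutral probability p = (1 + 0.09 − 0.75)/(1.2 − 0.75) = 0.3400/0.4500 = 0.7556
Terminal stock prices: S_u = 120, S_d = 75
Terminal payoffs (S − K): max(15, 0) = 15, max(-30, 0) = 0
Node 0 (S = 100): V_0 = 1/1.09·[0.7556·15.0000 + 0.2444·0.0000] = 10.3976

€10.40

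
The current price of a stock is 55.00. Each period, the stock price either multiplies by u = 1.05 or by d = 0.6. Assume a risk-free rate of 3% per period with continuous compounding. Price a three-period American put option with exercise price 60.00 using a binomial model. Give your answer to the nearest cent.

5.00

Risk-neutral probability p = (e^0.03 − 0.6)/(1.05 − 0.6) = 0.4305/0.4500 = 0.9566
Terminal stock prices: S_uuu = 63.67, S_uud = 36.38, S_udd = 20.79, S_ddd = 11.88
Terminal payoffs (K − S): max(-3.669, 0) = 0, max(23.62, 0) = 23.62, max(39.21, 0) = 39.21, max(48.12, 0) = 48.12
Node uu (S = 60.64): continuation = e^(−0.03)·[0.9566·0.0000 + 0.0434·23.6175] = 0.9955; exercise value = 0.0000 ≤ continuation, so V_uu = 0.9955
Node ud (S = 34.65): continuation = e^(−0.03)·[0.9566·23.6175 + 0.0434·39.2100] = 23.5767; exercise value = 25.3500 > continuation, so V_ud = 25.3500 (exercise)
Node dd (S = 19.8): continuation = e^(−0.03)·[0.9566·39.2100 + 0.0434·48.1200] = 38.4267; exercise value = 40.2000 > continuation, so V_dd = 40.2000 (exercise)
Node u (S = 57.75): continuation = e^(−0.03)·[0.9566·0.9955 + 0.0434·25.3500] = 1.9926; exercise value = 2.2500 > continuation, so V_u = 2.2500 (exercise)
Node d (S = 33): continuation = e^(−0.03)·[0.9566·25.3500 + 0.0434·40.2000] = 25.2267; exercise value = 27.0000 > continuation, so V_d = 27.0000 (exercise)
Node 0 (S = 55): continuation = e^(−0.03)·[0.9566·2.2500 + 0.0434·27.0000] = 3.2267; exercise value = 5.0000 > continuation, so V_0 = 5.0000 (exercise)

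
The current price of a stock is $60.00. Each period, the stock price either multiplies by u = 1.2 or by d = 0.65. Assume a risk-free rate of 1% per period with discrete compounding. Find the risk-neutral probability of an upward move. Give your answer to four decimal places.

p = 0.6545

Risk-neutral probability p = (1 + 0.01 − 0.65)/(1.2 − 0.65) = 0.3600/0.5500 = 0.6545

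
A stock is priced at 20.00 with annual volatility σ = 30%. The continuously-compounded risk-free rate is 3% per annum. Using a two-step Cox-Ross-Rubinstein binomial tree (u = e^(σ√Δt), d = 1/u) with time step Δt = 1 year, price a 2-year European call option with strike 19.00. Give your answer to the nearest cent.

4.18

CRR parameters: u = e^(σ√Δt) = e^(0.3·√1) = 1.3499, d = 1/u = 0.7408
Per-period rate: rΔt = 0.03·1 = 0.03, so R = e^0.03 = 1.0305
Risk-neutral probability p = (e^0.03 − 0.7408)/(1.3499 − 0.7408) = 0.2896/0.6090 = 0.4756
Terminal stock prices: S_uu = 36.44, S_ud = 20, S_dd = 10.98
Terminal payoffs (S − K): max(17.44, 0) = 17.44, max(1, 0) = 1, max(-8.024, 0) = 0
Node u (S = 27): V_u = e^(−0.03)·[0.4756·17.4424 + 0.5244·1.0000] = 8.5587
Node d (S = 14.82): V_d = e^(−0.03)·[0.4756·1.0000 + 0.5244·0.0000] = 0.4615
Node 0 (S = 20): V_0 = e^(−0.03)·[0.4756·8.5587 + 0.5244·0.4615] = 4.1848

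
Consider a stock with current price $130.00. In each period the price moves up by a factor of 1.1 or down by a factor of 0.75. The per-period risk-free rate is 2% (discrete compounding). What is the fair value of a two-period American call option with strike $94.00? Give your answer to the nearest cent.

$40.70

Risk-neutral probability p = (1 + 0.02 − 0.75)/(1.1 − 0.75) = 0.2700/0.3500 = 0.7714
Terminal stock prices: S_uu = 157.3, S_ud = 107.2, S_dd = 73.12
Terminal payoffs (S − K): max(63.3, 0) = 63.3, max(13.25, 0) = 13.25, max(-20.88, 0) = 0
Node u (S = 143): continuation = 1/1.02·[0.7714·63.3000 + 0.2286·13.2500] = 50.8431; exercise value = 49.0000 ≤ continuation, so V_u = 50.8431
Node d (S = 97.5): continuation = 1/1.02·[0.7714·13.2500 + 0.2286·0.0000] = 10.0210; exercise value = 3.5000 ≤ continuation, so V_d = 10.0210
Node 0 (S = 130): continuation = 1/1.02·[0.7714·50.8431 + 0.2286·10.0210] = 40.6984; exercise value = 36.0000 ≤ continuation, so V_0 = 40.6984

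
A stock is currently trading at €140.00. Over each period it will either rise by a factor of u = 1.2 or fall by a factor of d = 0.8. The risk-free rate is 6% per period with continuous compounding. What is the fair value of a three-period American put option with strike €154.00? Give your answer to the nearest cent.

Risk-neutral probability p = (e^0.06 − 0.8)/(1.2 − 0.8) = 0.2618/0.4000 = 0.6546
Terminal stock prices: S_uuu = 241.9, S_uud = 161.3, S_udd = 107.5, S_ddd = 71.68
Terminal payoffs (K − S): max(-87.92, 0) = 0, max(-7.28, 0) = 0, max(46.48, 0) = 46.48, max(82.32, 0) = 82.32
Node uu (S = 201.6): continuation = e^(−0.06)·[0.6546·0.0000 + 0.3454·0.0000] = 0.0000; exercise value = 0.0000 ≤ continuation, so V_uu = 0.0000
Node ud (S = 134.4): continuation = e^(−0.06)·[0.6546·0.0000 + 0.3454·46.4800] = 15.1196; exercise value = 19.6000 > continuation, so V_ud = 19.6000 (exercise)
Node dd (S = 89.6): continuation = e^(−0.06)·[0.6546·46.4800 + 0.3454·82.3200] = 55.4317; exercise value = 64.4000 > continuation, so V_dd = 64.4000 (exercise)
Node u (S = 168): continuation = e^(−0.06)·[0.6546·0.0000 + 0.3454·19.6000] = 6.3758; exercise value = 0.0000 ≤ continuation, so V_u = 6.3758
Node d (S = 112): continuation = e^(−0.06)·[0.6546·19.6000 + 0.3454·64.4000] = 33.0317; exercise value = 42.0000 > continuation, so V_d = 42.0000 (exercise)
Node 0 (S = 140): continuation = e^(−0.06)·[0.6546·6.3758 + 0.3454·42.0000] = 17.5928; exercise value = 14.0000 ≤ continuation, so V_0 = 17.5928

€17.59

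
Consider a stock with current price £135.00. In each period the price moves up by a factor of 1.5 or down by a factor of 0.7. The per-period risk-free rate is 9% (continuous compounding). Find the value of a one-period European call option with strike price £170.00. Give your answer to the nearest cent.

Risk-neutral probability p = (e^0.09 − 0.7)/(1.5 − 0.7) = 0.3942/0.8000 = 0.4927
Terminal stock prices: S_u = 202.5, S_d = 94.5
Terminal payoffs (S − K): max(32.5, 0) = 32.5, max(-75.5, 0) = 0
Node 0 (S = 135): V_0 = e^(−0.09)·[0.4927·32.5000 + 0.5073·0.0000] = 14.6351

£14.64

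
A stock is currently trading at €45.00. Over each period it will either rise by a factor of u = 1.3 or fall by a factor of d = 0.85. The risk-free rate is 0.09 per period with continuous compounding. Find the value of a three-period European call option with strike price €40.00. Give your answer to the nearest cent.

Risk-neutral probability p = (e^0.09 − 0.85)/(1.3 − 0.85) = 0.2442/0.4500 = 0.5426
Terminal stock prices: S_uuu = 98.87, S_uud = 64.64, S_udd = 42.27, S_ddd = 27.64
Terminal payoffs (S − K): max(58.87, 0) = 58.87, max(24.64, 0) = 24.64, max(2.266, 0) = 2.266, max(-12.36, 0) = 0
Node uu (S = 76.05): V_uu = e^(−0.09)·[0.5426·58.8650 + 0.4574·24.6425] = 39.4928
Node ud (S = 49.73): V_ud = e^(−0.09)·[0.5426·24.6425 + 0.4574·2.2662] = 13.1678
Node dd (S = 32.51): V_dd = e^(−0.09)·[0.5426·2.2662 + 0.4574·0.0000] = 1.1239
Node u (S = 58.5): V_u = e^(−0.09)·[0.5426·39.4928 + 0.4574·13.1678] = 25.0892
Node d (S = 38.25): V_d = e^(−0.09)·[0.5426·13.1678 + 0.4574·1.1239] = 6.9998
Node 0 (S = 45): V_0 = e^(−0.09)·[0.5426·25.0892 + 0.4574·6.9998] = 15.3680

€15.37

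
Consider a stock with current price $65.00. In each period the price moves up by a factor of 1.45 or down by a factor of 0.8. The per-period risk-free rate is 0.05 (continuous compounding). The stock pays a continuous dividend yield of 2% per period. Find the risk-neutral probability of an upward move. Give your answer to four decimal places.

p = 0.3545

Per-period risk-free factor R = e^0.05 = 1.0513; dividend-adjusted growth = e^(0.05−0.02) = 1.0305.
Risk-neutral probability p = (1.0305 − 0.8)/(1.45 − 0.8) = 0.2305/0.6500 = 0.3545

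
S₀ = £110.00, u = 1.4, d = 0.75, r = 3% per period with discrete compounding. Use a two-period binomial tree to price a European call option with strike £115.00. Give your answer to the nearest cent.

Risk-neutral probability p = (1 + 0.03 − 0.75)/(1.4 − 0.75) = 0.2800/0.6500 = 0.4308
Terminal stock prices: S_uu = 215.6, S_ud = 115.5, S_dd = 61.88
Terminal payoffs (S − K): max(100.6, 0) = 100.6, max(0.5, 0) = 0.5, max(-53.12, 0) = 0
Node u (S = 154): V_u = 1/1.03·[0.4308·100.6000 + 0.5692·0.5000] = 42.3495
Node d (S = 82.5): V_d = 1/1.03·[0.4308·0.5000 + 0.5692·0.0000] = 0.2091
Node 0 (S = 110): V_0 = 1/1.03·[0.4308·42.3495 + 0.5692·0.2091] = 17.8271

£17.83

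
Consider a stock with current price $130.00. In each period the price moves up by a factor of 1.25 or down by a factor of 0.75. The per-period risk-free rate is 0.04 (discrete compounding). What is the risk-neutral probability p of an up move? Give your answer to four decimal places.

p = 0.5800

Risk-neutral probability p = (1 + 0.04 − 0.75)/(1.25 − 0.75) = 0.2900/0.5000 = 0.5800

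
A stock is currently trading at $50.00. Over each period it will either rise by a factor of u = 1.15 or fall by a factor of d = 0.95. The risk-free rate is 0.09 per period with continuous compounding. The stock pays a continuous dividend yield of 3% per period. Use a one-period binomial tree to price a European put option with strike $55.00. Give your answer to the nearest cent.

Per-period risk-free factor R = e^0.09 = 1.0942; dividend-adjusted growth = e^(0.09−0.03) = 1.0618.
Risk-neutral probability p = (1.0618 − 0.95)/(1.15 − 0.95) = 0.1118/0.2000 = 0.5592
Terminal stock prices: S_u = 57.5, S_d = 47.5
Terminal payoffs (K − S): max(-2.5, 0) = 0, max(7.5, 0) = 7.5
Node 0 (S = 50): V_0 = e^(−0.09)·[0.5592·0.0000 + 0.4408·7.5000] = 3.0216

$3.02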